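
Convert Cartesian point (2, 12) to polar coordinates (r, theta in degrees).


r = sqrt(2^2 + 12^2) = 12.1655
theta = atan2(12, 2) = 80.5377 degrees

r = 12.1655, theta = 80.5377 degrees


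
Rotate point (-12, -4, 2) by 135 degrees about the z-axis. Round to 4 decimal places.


x' = -12*cos(135) - -4*sin(135) = 11.3137
y' = -12*sin(135) + -4*cos(135) = -5.6569
z' = 2

(11.3137, -5.6569, 2)


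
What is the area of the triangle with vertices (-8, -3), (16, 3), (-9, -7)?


Area = |x1(y2-y3) + x2(y3-y1) + x3(y1-y2)| / 2
= |-8*(3--7) + 16*(-7--3) + -9*(-3-3)| / 2
= 45

45


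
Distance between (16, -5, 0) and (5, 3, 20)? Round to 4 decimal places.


d = sqrt((5-16)^2 + (3--5)^2 + (20-0)^2) = 24.1868

24.1868


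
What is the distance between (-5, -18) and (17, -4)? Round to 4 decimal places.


d = sqrt((17--5)^2 + (-4--18)^2) = 26.0768

26.0768


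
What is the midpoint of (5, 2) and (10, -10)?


Midpoint = ((5+10)/2, (2+-10)/2) = (7.5, -4)

(7.5, -4)


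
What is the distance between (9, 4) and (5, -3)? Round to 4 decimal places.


d = sqrt((5-9)^2 + (-3-4)^2) = 8.0623

8.0623


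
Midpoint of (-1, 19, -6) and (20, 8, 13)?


Midpoint = ((-1+20)/2, (19+8)/2, (-6+13)/2) = (9.5, 13.5, 3.5)

(9.5, 13.5, 3.5)


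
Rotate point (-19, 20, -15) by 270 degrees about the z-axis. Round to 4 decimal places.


x' = -19*cos(270) - 20*sin(270) = 20
y' = -19*sin(270) + 20*cos(270) = 19
z' = -15

(20, 19, -15)


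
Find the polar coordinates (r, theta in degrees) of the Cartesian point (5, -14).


r = sqrt(5^2 + (-14)^2) = 14.8661
theta = atan2(-14, 5) = 289.6538 degrees

r = 14.8661, theta = 289.6538 degrees


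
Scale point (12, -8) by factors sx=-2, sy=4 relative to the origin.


Scaling: (x*sx, y*sy) = (12*-2, -8*4) = (-24, -32)

(-24, -32)


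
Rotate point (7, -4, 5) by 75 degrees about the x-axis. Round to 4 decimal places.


x' = 7
y' = -4*cos(75) - 5*sin(75) = -5.8649
z' = -4*sin(75) + 5*cos(75) = -2.5696

(7, -5.8649, -2.5696)


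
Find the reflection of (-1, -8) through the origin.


Reflection through origin: (x, y) -> (-x, -y)
(-1, -8) -> (1, 8)

(1, 8)


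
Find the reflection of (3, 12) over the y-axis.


Reflection across y-axis: (x, y) -> (-x, y)
(3, 12) -> (-3, 12)

(-3, 12)


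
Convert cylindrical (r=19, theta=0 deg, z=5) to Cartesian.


x = 19 * cos(0) = 19
y = 19 * sin(0) = 0
z = 5

(19, 0, 5)


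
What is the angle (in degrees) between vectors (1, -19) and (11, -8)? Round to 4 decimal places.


dot = 1*11 + -19*-8 = 163
|u| = 19.0263, |v| = 13.6015
cos(angle) = 0.6299
angle = 50.9598 degrees

50.9598 degrees


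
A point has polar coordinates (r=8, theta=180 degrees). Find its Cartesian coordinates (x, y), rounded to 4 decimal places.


x = 8 * cos(180) = -8
y = 8 * sin(180) = 0

(-8, 0)


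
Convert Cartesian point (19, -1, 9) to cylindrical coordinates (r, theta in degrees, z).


r = sqrt(19^2 + (-1)^2) = 19.0263
theta = atan2(-1, 19) = 356.9872 deg
z = 9

r = 19.0263, theta = 356.9872 deg, z = 9


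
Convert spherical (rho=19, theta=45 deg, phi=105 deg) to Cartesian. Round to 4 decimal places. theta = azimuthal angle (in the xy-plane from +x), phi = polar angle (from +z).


x = 19 * sin(105) * cos(45) = 12.9772
y = 19 * sin(105) * sin(45) = 12.9772
z = 19 * cos(105) = -4.9176

(12.9772, 12.9772, -4.9176)


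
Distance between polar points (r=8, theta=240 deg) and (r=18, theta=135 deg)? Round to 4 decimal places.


d = sqrt(r1^2 + r2^2 - 2*r1*r2*cos(t2-t1))
d = sqrt(8^2 + 18^2 - 2*8*18*cos(135-240)) = 21.5067

21.5067


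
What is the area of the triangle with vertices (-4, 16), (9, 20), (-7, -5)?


Area = |x1(y2-y3) + x2(y3-y1) + x3(y1-y2)| / 2
= |-4*(20--5) + 9*(-5-16) + -7*(16-20)| / 2
= 130.5

130.5


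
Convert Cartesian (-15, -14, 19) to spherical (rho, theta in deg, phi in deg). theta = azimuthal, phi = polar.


rho = sqrt((-15)^2 + (-14)^2 + 19^2) = 27.9643
theta = atan2(-14, -15) = 223.0251 deg
phi = acos(19/27.9643) = 47.2002 deg

rho = 27.9643, theta = 223.0251 deg, phi = 47.2002 deg


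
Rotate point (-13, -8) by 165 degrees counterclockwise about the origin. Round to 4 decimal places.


x' = -13*cos(165) - -8*sin(165) = 14.6276
y' = -13*sin(165) + -8*cos(165) = 4.3628

(14.6276, 4.3628)


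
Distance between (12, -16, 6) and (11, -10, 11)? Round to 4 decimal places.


d = sqrt((11-12)^2 + (-10--16)^2 + (11-6)^2) = 7.874

7.874


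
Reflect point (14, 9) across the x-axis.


Reflection across x-axis: (x, y) -> (x, -y)
(14, 9) -> (14, -9)

(14, -9)


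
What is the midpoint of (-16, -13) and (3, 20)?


Midpoint = ((-16+3)/2, (-13+20)/2) = (-6.5, 3.5)

(-6.5, 3.5)


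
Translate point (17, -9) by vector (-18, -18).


Translation: (x+dx, y+dy) = (17+-18, -9+-18) = (-1, -27)

(-1, -27)


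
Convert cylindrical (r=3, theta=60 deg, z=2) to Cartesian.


x = 3 * cos(60) = 1.5
y = 3 * sin(60) = 2.5981
z = 2

(1.5, 2.5981, 2)


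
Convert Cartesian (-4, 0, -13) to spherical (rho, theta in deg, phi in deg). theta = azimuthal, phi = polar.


rho = sqrt((-4)^2 + 0^2 + (-13)^2) = 13.6015
theta = atan2(0, -4) = 180 deg
phi = acos(-13/13.6015) = 162.8973 deg

rho = 13.6015, theta = 180 deg, phi = 162.8973 deg


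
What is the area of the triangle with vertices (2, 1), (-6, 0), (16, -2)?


Area = |x1(y2-y3) + x2(y3-y1) + x3(y1-y2)| / 2
= |2*(0--2) + -6*(-2-1) + 16*(1-0)| / 2
= 19

19


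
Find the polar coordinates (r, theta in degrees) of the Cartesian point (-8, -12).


r = sqrt((-8)^2 + (-12)^2) = 14.4222
theta = atan2(-12, -8) = 236.3099 degrees

r = 14.4222, theta = 236.3099 degrees


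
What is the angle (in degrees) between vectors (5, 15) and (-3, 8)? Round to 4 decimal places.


dot = 5*-3 + 15*8 = 105
|u| = 15.8114, |v| = 8.544
cos(angle) = 0.7772
angle = 38.991 degrees

38.991 degrees


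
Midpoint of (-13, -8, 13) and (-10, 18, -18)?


Midpoint = ((-13+-10)/2, (-8+18)/2, (13+-18)/2) = (-11.5, 5, -2.5)

(-11.5, 5, -2.5)


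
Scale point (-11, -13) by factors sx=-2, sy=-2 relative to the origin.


Scaling: (x*sx, y*sy) = (-11*-2, -13*-2) = (22, 26)

(22, 26)


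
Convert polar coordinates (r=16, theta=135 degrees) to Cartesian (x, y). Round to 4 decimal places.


x = 16 * cos(135) = -11.3137
y = 16 * sin(135) = 11.3137

(-11.3137, 11.3137)


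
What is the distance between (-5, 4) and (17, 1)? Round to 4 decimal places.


d = sqrt((17--5)^2 + (1-4)^2) = 22.2036

22.2036


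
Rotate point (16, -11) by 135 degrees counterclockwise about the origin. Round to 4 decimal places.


x' = 16*cos(135) - -11*sin(135) = -3.5355
y' = 16*sin(135) + -11*cos(135) = 19.0919

(-3.5355, 19.0919)


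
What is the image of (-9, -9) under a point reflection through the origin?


Reflection through origin: (x, y) -> (-x, -y)
(-9, -9) -> (9, 9)

(9, 9)


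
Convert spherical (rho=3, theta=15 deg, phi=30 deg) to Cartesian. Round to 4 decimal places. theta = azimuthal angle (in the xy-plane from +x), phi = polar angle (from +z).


x = 3 * sin(30) * cos(15) = 1.4489
y = 3 * sin(30) * sin(15) = 0.3882
z = 3 * cos(30) = 2.5981

(1.4489, 0.3882, 2.5981)


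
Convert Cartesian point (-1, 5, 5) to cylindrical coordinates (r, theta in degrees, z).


r = sqrt((-1)^2 + 5^2) = 5.099
theta = atan2(5, -1) = 101.3099 deg
z = 5

r = 5.099, theta = 101.3099 deg, z = 5


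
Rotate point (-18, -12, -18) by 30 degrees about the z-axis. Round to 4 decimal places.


x' = -18*cos(30) - -12*sin(30) = -9.5885
y' = -18*sin(30) + -12*cos(30) = -19.3923
z' = -18

(-9.5885, -19.3923, -18)


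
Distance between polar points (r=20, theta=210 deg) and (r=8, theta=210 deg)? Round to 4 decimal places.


d = sqrt(r1^2 + r2^2 - 2*r1*r2*cos(t2-t1))
d = sqrt(20^2 + 8^2 - 2*20*8*cos(210-210)) = 12

12


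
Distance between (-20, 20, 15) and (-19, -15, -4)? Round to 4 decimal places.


d = sqrt((-19--20)^2 + (-15-20)^2 + (-4-15)^2) = 39.8372

39.8372


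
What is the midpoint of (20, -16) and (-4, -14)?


Midpoint = ((20+-4)/2, (-16+-14)/2) = (8, -15)

(8, -15)


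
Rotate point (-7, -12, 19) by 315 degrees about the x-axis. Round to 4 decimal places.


x' = -7
y' = -12*cos(315) - 19*sin(315) = 4.9497
z' = -12*sin(315) + 19*cos(315) = 21.9203

(-7, 4.9497, 21.9203)


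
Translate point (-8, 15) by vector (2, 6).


Translation: (x+dx, y+dy) = (-8+2, 15+6) = (-6, 21)

(-6, 21)


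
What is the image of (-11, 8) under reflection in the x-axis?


Reflection across x-axis: (x, y) -> (x, -y)
(-11, 8) -> (-11, -8)

(-11, -8)


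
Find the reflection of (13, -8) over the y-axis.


Reflection across y-axis: (x, y) -> (-x, y)
(13, -8) -> (-13, -8)

(-13, -8)


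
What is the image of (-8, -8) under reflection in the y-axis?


Reflection across y-axis: (x, y) -> (-x, y)
(-8, -8) -> (8, -8)

(8, -8)


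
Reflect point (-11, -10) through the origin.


Reflection through origin: (x, y) -> (-x, -y)
(-11, -10) -> (11, 10)

(11, 10)


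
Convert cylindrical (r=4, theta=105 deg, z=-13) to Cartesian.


x = 4 * cos(105) = -1.0353
y = 4 * sin(105) = 3.8637
z = -13

(-1.0353, 3.8637, -13)


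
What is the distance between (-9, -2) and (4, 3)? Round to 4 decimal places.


d = sqrt((4--9)^2 + (3--2)^2) = 13.9284

13.9284


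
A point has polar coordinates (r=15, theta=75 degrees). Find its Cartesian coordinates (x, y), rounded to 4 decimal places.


x = 15 * cos(75) = 3.8823
y = 15 * sin(75) = 14.4889

(3.8823, 14.4889)


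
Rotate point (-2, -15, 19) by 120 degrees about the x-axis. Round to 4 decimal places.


x' = -2
y' = -15*cos(120) - 19*sin(120) = -8.9545
z' = -15*sin(120) + 19*cos(120) = -22.4904

(-2, -8.9545, -22.4904)


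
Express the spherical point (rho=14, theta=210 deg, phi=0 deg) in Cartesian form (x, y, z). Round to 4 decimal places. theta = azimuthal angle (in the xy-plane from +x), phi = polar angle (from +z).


x = 14 * sin(0) * cos(210) = 0
y = 14 * sin(0) * sin(210) = 0
z = 14 * cos(0) = 14

(0, 0, 14)


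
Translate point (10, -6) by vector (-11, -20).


Translation: (x+dx, y+dy) = (10+-11, -6+-20) = (-1, -26)

(-1, -26)


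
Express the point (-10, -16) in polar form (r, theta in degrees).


r = sqrt((-10)^2 + (-16)^2) = 18.868
theta = atan2(-16, -10) = 237.9946 degrees

r = 18.868, theta = 237.9946 degrees


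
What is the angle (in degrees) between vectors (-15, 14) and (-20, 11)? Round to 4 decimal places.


dot = -15*-20 + 14*11 = 454
|u| = 20.5183, |v| = 22.8254
cos(angle) = 0.9694
angle = 14.2143 degrees

14.2143 degrees


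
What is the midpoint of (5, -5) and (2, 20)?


Midpoint = ((5+2)/2, (-5+20)/2) = (3.5, 7.5)

(3.5, 7.5)


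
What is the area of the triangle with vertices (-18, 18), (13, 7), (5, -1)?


Area = |x1(y2-y3) + x2(y3-y1) + x3(y1-y2)| / 2
= |-18*(7--1) + 13*(-1-18) + 5*(18-7)| / 2
= 168

168


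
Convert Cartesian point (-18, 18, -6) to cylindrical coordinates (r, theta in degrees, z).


r = sqrt((-18)^2 + 18^2) = 25.4558
theta = atan2(18, -18) = 135 deg
z = -6

r = 25.4558, theta = 135 deg, z = -6


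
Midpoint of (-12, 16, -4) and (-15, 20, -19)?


Midpoint = ((-12+-15)/2, (16+20)/2, (-4+-19)/2) = (-13.5, 18, -11.5)

(-13.5, 18, -11.5)


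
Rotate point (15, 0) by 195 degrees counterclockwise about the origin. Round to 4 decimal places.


x' = 15*cos(195) - 0*sin(195) = -14.4889
y' = 15*sin(195) + 0*cos(195) = -3.8823

(-14.4889, -3.8823)


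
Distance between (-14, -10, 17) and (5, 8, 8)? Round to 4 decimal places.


d = sqrt((5--14)^2 + (8--10)^2 + (8-17)^2) = 27.6767

27.6767


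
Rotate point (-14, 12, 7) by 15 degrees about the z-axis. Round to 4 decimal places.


x' = -14*cos(15) - 12*sin(15) = -16.6288
y' = -14*sin(15) + 12*cos(15) = 7.9676
z' = 7

(-16.6288, 7.9676, 7)


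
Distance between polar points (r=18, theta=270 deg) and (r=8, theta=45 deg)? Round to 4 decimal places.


d = sqrt(r1^2 + r2^2 - 2*r1*r2*cos(t2-t1))
d = sqrt(18^2 + 8^2 - 2*18*8*cos(45-270)) = 24.3238

24.3238


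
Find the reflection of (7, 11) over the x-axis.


Reflection across x-axis: (x, y) -> (x, -y)
(7, 11) -> (7, -11)

(7, -11)


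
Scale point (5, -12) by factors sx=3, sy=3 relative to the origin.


Scaling: (x*sx, y*sy) = (5*3, -12*3) = (15, -36)

(15, -36)


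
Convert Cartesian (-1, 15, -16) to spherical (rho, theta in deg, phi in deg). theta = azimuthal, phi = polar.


rho = sqrt((-1)^2 + 15^2 + (-16)^2) = 21.9545
theta = atan2(15, -1) = 93.8141 deg
phi = acos(-16/21.9545) = 136.7842 deg

rho = 21.9545, theta = 93.8141 deg, phi = 136.7842 deg


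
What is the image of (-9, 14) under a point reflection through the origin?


Reflection through origin: (x, y) -> (-x, -y)
(-9, 14) -> (9, -14)

(9, -14)


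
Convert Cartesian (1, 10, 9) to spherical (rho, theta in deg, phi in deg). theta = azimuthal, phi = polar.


rho = sqrt(1^2 + 10^2 + 9^2) = 13.4907
theta = atan2(10, 1) = 84.2894 deg
phi = acos(9/13.4907) = 48.1545 deg

rho = 13.4907, theta = 84.2894 deg, phi = 48.1545 deg


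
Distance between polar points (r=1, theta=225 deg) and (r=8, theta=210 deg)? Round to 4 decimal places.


d = sqrt(r1^2 + r2^2 - 2*r1*r2*cos(t2-t1))
d = sqrt(1^2 + 8^2 - 2*1*8*cos(210-225)) = 7.0388

7.0388


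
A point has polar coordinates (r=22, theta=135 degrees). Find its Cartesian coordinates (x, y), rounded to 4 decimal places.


x = 22 * cos(135) = -15.5563
y = 22 * sin(135) = 15.5563

(-15.5563, 15.5563)


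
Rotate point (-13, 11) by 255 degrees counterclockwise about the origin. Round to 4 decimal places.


x' = -13*cos(255) - 11*sin(255) = 13.9898
y' = -13*sin(255) + 11*cos(255) = 9.71

(13.9898, 9.71)


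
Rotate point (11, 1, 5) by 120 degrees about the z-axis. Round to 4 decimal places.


x' = 11*cos(120) - 1*sin(120) = -6.366
y' = 11*sin(120) + 1*cos(120) = 9.0263
z' = 5

(-6.366, 9.0263, 5)


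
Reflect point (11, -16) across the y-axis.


Reflection across y-axis: (x, y) -> (-x, y)
(11, -16) -> (-11, -16)

(-11, -16)


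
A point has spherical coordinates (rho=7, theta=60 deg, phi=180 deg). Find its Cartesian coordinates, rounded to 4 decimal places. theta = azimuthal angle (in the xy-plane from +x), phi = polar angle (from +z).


x = 7 * sin(180) * cos(60) = 0
y = 7 * sin(180) * sin(60) = 0
z = 7 * cos(180) = -7

(0, 0, -7)


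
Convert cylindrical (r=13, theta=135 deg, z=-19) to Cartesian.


x = 13 * cos(135) = -9.1924
y = 13 * sin(135) = 9.1924
z = -19

(-9.1924, 9.1924, -19)


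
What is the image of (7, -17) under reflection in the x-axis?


Reflection across x-axis: (x, y) -> (x, -y)
(7, -17) -> (7, 17)

(7, 17)


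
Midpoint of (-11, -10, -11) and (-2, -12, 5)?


Midpoint = ((-11+-2)/2, (-10+-12)/2, (-11+5)/2) = (-6.5, -11, -3)

(-6.5, -11, -3)


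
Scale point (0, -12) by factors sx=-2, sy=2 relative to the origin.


Scaling: (x*sx, y*sy) = (0*-2, -12*2) = (0, -24)

(0, -24)


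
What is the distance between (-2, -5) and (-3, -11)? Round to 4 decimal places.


d = sqrt((-3--2)^2 + (-11--5)^2) = 6.0828

6.0828


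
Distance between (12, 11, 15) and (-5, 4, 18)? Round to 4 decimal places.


d = sqrt((-5-12)^2 + (4-11)^2 + (18-15)^2) = 18.6279

18.6279


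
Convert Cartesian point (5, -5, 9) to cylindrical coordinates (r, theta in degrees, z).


r = sqrt(5^2 + (-5)^2) = 7.0711
theta = atan2(-5, 5) = 315 deg
z = 9

r = 7.0711, theta = 315 deg, z = 9


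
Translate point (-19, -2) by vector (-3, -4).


Translation: (x+dx, y+dy) = (-19+-3, -2+-4) = (-22, -6)

(-22, -6)


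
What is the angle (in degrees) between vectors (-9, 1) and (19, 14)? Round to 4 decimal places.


dot = -9*19 + 1*14 = -157
|u| = 9.0554, |v| = 23.6008
cos(angle) = -0.7346
angle = 137.2755 degrees

137.2755 degrees


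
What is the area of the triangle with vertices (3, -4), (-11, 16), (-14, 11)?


Area = |x1(y2-y3) + x2(y3-y1) + x3(y1-y2)| / 2
= |3*(16-11) + -11*(11--4) + -14*(-4-16)| / 2
= 65

65


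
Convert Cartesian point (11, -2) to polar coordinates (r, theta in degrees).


r = sqrt(11^2 + (-2)^2) = 11.1803
theta = atan2(-2, 11) = 349.6952 degrees

r = 11.1803, theta = 349.6952 degrees


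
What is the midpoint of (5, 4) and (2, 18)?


Midpoint = ((5+2)/2, (4+18)/2) = (3.5, 11)

(3.5, 11)


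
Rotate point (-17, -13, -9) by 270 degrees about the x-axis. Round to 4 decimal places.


x' = -17
y' = -13*cos(270) - -9*sin(270) = -9
z' = -13*sin(270) + -9*cos(270) = 13

(-17, -9, 13)


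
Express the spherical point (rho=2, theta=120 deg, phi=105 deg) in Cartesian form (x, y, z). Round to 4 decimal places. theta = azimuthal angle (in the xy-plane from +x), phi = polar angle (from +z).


x = 2 * sin(105) * cos(120) = -0.9659
y = 2 * sin(105) * sin(120) = 1.673
z = 2 * cos(105) = -0.5176

(-0.9659, 1.673, -0.5176)


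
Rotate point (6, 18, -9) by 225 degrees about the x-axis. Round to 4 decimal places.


x' = 6
y' = 18*cos(225) - -9*sin(225) = -19.0919
z' = 18*sin(225) + -9*cos(225) = -6.364

(6, -19.0919, -6.364)


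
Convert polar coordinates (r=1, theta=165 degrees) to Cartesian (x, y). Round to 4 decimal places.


x = 1 * cos(165) = -0.9659
y = 1 * sin(165) = 0.2588

(-0.9659, 0.2588)


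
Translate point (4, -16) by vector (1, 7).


Translation: (x+dx, y+dy) = (4+1, -16+7) = (5, -9)

(5, -9)


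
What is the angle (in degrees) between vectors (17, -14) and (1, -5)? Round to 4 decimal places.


dot = 17*1 + -14*-5 = 87
|u| = 22.0227, |v| = 5.099
cos(angle) = 0.7748
angle = 39.2176 degrees

39.2176 degrees


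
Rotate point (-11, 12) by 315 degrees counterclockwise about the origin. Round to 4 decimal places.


x' = -11*cos(315) - 12*sin(315) = 0.7071
y' = -11*sin(315) + 12*cos(315) = 16.2635

(0.7071, 16.2635)


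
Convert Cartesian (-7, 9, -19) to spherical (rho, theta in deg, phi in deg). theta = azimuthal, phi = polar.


rho = sqrt((-7)^2 + 9^2 + (-19)^2) = 22.1585
theta = atan2(9, -7) = 127.875 deg
phi = acos(-19/22.1585) = 149.0324 deg

rho = 22.1585, theta = 127.875 deg, phi = 149.0324 deg


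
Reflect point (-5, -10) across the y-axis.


Reflection across y-axis: (x, y) -> (-x, y)
(-5, -10) -> (5, -10)

(5, -10)


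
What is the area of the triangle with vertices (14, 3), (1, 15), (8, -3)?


Area = |x1(y2-y3) + x2(y3-y1) + x3(y1-y2)| / 2
= |14*(15--3) + 1*(-3-3) + 8*(3-15)| / 2
= 75

75


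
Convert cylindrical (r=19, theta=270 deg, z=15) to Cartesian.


x = 19 * cos(270) = 0
y = 19 * sin(270) = -19
z = 15

(0, -19, 15)


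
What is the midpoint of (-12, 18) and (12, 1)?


Midpoint = ((-12+12)/2, (18+1)/2) = (0, 9.5)

(0, 9.5)


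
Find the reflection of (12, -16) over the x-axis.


Reflection across x-axis: (x, y) -> (x, -y)
(12, -16) -> (12, 16)

(12, 16)


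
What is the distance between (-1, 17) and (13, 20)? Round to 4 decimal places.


d = sqrt((13--1)^2 + (20-17)^2) = 14.3178

14.3178


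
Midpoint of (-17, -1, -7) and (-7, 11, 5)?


Midpoint = ((-17+-7)/2, (-1+11)/2, (-7+5)/2) = (-12, 5, -1)

(-12, 5, -1)


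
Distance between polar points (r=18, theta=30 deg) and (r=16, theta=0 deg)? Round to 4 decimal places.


d = sqrt(r1^2 + r2^2 - 2*r1*r2*cos(t2-t1))
d = sqrt(18^2 + 16^2 - 2*18*16*cos(0-30)) = 9.0094

9.0094


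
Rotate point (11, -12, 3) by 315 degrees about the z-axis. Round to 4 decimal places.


x' = 11*cos(315) - -12*sin(315) = -0.7071
y' = 11*sin(315) + -12*cos(315) = -16.2635
z' = 3

(-0.7071, -16.2635, 3)


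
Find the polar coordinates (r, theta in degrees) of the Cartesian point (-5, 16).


r = sqrt((-5)^2 + 16^2) = 16.7631
theta = atan2(16, -5) = 107.354 degrees

r = 16.7631, theta = 107.354 degrees


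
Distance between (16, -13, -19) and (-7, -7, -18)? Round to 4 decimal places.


d = sqrt((-7-16)^2 + (-7--13)^2 + (-18--19)^2) = 23.7908

23.7908


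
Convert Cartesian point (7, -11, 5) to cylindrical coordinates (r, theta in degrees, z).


r = sqrt(7^2 + (-11)^2) = 13.0384
theta = atan2(-11, 7) = 302.4712 deg
z = 5

r = 13.0384, theta = 302.4712 deg, z = 5


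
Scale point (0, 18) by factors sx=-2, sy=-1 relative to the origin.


Scaling: (x*sx, y*sy) = (0*-2, 18*-1) = (0, -18)

(0, -18)


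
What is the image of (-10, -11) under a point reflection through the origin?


Reflection through origin: (x, y) -> (-x, -y)
(-10, -11) -> (10, 11)

(10, 11)


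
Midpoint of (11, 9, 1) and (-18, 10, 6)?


Midpoint = ((11+-18)/2, (9+10)/2, (1+6)/2) = (-3.5, 9.5, 3.5)

(-3.5, 9.5, 3.5)


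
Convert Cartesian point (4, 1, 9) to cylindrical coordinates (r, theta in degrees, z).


r = sqrt(4^2 + 1^2) = 4.1231
theta = atan2(1, 4) = 14.0362 deg
z = 9

r = 4.1231, theta = 14.0362 deg, z = 9


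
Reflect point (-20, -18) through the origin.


Reflection through origin: (x, y) -> (-x, -y)
(-20, -18) -> (20, 18)

(20, 18)


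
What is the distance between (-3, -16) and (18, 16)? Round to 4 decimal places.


d = sqrt((18--3)^2 + (16--16)^2) = 38.2753

38.2753


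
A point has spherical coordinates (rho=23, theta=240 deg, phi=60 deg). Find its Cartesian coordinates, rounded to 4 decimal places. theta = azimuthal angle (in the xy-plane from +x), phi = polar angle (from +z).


x = 23 * sin(60) * cos(240) = -9.9593
y = 23 * sin(60) * sin(240) = -17.25
z = 23 * cos(60) = 11.5

(-9.9593, -17.25, 11.5)


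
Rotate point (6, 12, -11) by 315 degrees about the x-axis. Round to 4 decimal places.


x' = 6
y' = 12*cos(315) - -11*sin(315) = 0.7071
z' = 12*sin(315) + -11*cos(315) = -16.2635

(6, 0.7071, -16.2635)


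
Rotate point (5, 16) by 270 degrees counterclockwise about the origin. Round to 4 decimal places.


x' = 5*cos(270) - 16*sin(270) = 16
y' = 5*sin(270) + 16*cos(270) = -5

(16, -5)


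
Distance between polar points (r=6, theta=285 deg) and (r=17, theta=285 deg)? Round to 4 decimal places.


d = sqrt(r1^2 + r2^2 - 2*r1*r2*cos(t2-t1))
d = sqrt(6^2 + 17^2 - 2*6*17*cos(285-285)) = 11

11


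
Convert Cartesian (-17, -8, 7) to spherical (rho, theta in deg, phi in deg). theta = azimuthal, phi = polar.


rho = sqrt((-17)^2 + (-8)^2 + 7^2) = 20.0499
theta = atan2(-8, -17) = 205.2011 deg
phi = acos(7/20.0499) = 69.566 deg

rho = 20.0499, theta = 205.2011 deg, phi = 69.566 deg


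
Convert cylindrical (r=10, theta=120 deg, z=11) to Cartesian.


x = 10 * cos(120) = -5
y = 10 * sin(120) = 8.6603
z = 11

(-5, 8.6603, 11)


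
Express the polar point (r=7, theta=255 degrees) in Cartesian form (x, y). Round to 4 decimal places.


x = 7 * cos(255) = -1.8117
y = 7 * sin(255) = -6.7615

(-1.8117, -6.7615)


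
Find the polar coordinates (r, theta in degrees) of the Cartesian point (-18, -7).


r = sqrt((-18)^2 + (-7)^2) = 19.3132
theta = atan2(-7, -18) = 201.2505 degrees

r = 19.3132, theta = 201.2505 degrees


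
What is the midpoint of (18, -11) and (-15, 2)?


Midpoint = ((18+-15)/2, (-11+2)/2) = (1.5, -4.5)

(1.5, -4.5)


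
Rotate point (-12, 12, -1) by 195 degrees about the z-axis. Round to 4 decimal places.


x' = -12*cos(195) - 12*sin(195) = 14.6969
y' = -12*sin(195) + 12*cos(195) = -8.4853
z' = -1

(14.6969, -8.4853, -1)


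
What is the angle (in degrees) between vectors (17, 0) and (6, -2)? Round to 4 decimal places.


dot = 17*6 + 0*-2 = 102
|u| = 17, |v| = 6.3246
cos(angle) = 0.9487
angle = 18.4349 degrees

18.4349 degrees


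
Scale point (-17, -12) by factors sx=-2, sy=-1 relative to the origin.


Scaling: (x*sx, y*sy) = (-17*-2, -12*-1) = (34, 12)

(34, 12)


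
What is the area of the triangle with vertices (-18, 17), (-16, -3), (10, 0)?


Area = |x1(y2-y3) + x2(y3-y1) + x3(y1-y2)| / 2
= |-18*(-3-0) + -16*(0-17) + 10*(17--3)| / 2
= 263

263


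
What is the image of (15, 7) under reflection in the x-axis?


Reflection across x-axis: (x, y) -> (x, -y)
(15, 7) -> (15, -7)

(15, -7)


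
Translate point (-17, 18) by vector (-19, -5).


Translation: (x+dx, y+dy) = (-17+-19, 18+-5) = (-36, 13)

(-36, 13)


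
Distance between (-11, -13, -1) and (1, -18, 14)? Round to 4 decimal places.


d = sqrt((1--11)^2 + (-18--13)^2 + (14--1)^2) = 19.8494

19.8494


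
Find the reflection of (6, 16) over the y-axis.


Reflection across y-axis: (x, y) -> (-x, y)
(6, 16) -> (-6, 16)

(-6, 16)


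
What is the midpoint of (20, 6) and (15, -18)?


Midpoint = ((20+15)/2, (6+-18)/2) = (17.5, -6)

(17.5, -6)


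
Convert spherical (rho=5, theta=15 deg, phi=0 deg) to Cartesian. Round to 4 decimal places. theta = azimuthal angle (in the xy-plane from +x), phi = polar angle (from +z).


x = 5 * sin(0) * cos(15) = 0
y = 5 * sin(0) * sin(15) = 0
z = 5 * cos(0) = 5

(0, 0, 5)


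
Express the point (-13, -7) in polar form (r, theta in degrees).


r = sqrt((-13)^2 + (-7)^2) = 14.7648
theta = atan2(-7, -13) = 208.3008 degrees

r = 14.7648, theta = 208.3008 degrees


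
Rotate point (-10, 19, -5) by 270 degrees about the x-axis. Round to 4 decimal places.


x' = -10
y' = 19*cos(270) - -5*sin(270) = -5
z' = 19*sin(270) + -5*cos(270) = -19

(-10, -5, -19)


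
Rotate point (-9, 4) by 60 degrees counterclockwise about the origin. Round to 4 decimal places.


x' = -9*cos(60) - 4*sin(60) = -7.9641
y' = -9*sin(60) + 4*cos(60) = -5.7942

(-7.9641, -5.7942)


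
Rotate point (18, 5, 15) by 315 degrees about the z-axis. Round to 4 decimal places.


x' = 18*cos(315) - 5*sin(315) = 16.2635
y' = 18*sin(315) + 5*cos(315) = -9.1924
z' = 15

(16.2635, -9.1924, 15)


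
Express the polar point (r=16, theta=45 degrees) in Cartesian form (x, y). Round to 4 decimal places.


x = 16 * cos(45) = 11.3137
y = 16 * sin(45) = 11.3137

(11.3137, 11.3137)


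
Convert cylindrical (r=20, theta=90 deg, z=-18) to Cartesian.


x = 20 * cos(90) = 0
y = 20 * sin(90) = 20
z = -18

(0, 20, -18)


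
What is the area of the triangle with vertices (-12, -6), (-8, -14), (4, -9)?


Area = |x1(y2-y3) + x2(y3-y1) + x3(y1-y2)| / 2
= |-12*(-14--9) + -8*(-9--6) + 4*(-6--14)| / 2
= 58

58


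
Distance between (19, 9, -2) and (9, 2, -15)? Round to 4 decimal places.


d = sqrt((9-19)^2 + (2-9)^2 + (-15--2)^2) = 17.8326

17.8326


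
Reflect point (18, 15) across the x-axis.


Reflection across x-axis: (x, y) -> (x, -y)
(18, 15) -> (18, -15)

(18, -15)


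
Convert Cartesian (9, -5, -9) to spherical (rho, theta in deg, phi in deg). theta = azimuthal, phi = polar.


rho = sqrt(9^2 + (-5)^2 + (-9)^2) = 13.6748
theta = atan2(-5, 9) = 330.9454 deg
phi = acos(-9/13.6748) = 131.1586 deg

rho = 13.6748, theta = 330.9454 deg, phi = 131.1586 deg


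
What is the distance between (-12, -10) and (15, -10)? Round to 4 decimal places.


d = sqrt((15--12)^2 + (-10--10)^2) = 27

27


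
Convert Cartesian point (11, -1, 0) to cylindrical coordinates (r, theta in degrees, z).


r = sqrt(11^2 + (-1)^2) = 11.0454
theta = atan2(-1, 11) = 354.8056 deg
z = 0

r = 11.0454, theta = 354.8056 deg, z = 0


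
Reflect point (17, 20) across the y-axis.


Reflection across y-axis: (x, y) -> (-x, y)
(17, 20) -> (-17, 20)

(-17, 20)


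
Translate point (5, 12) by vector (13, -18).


Translation: (x+dx, y+dy) = (5+13, 12+-18) = (18, -6)

(18, -6)


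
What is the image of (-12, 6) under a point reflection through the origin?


Reflection through origin: (x, y) -> (-x, -y)
(-12, 6) -> (12, -6)

(12, -6)


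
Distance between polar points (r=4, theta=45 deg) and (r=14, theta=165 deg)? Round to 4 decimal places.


d = sqrt(r1^2 + r2^2 - 2*r1*r2*cos(t2-t1))
d = sqrt(4^2 + 14^2 - 2*4*14*cos(165-45)) = 16.3707

16.3707


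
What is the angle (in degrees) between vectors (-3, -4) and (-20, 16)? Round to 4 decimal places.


dot = -3*-20 + -4*16 = -4
|u| = 5, |v| = 25.6125
cos(angle) = -0.0312
angle = 91.7899 degrees

91.7899 degrees


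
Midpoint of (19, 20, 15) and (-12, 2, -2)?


Midpoint = ((19+-12)/2, (20+2)/2, (15+-2)/2) = (3.5, 11, 6.5)

(3.5, 11, 6.5)


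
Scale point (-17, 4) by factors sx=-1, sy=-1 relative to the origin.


Scaling: (x*sx, y*sy) = (-17*-1, 4*-1) = (17, -4)

(17, -4)


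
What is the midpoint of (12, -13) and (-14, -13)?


Midpoint = ((12+-14)/2, (-13+-13)/2) = (-1, -13)

(-1, -13)


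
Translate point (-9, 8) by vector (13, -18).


Translation: (x+dx, y+dy) = (-9+13, 8+-18) = (4, -10)

(4, -10)


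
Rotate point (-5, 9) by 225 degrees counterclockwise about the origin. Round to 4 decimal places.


x' = -5*cos(225) - 9*sin(225) = 9.8995
y' = -5*sin(225) + 9*cos(225) = -2.8284

(9.8995, -2.8284)


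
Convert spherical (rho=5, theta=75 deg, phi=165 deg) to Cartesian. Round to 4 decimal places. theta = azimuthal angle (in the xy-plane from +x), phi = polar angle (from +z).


x = 5 * sin(165) * cos(75) = 0.3349
y = 5 * sin(165) * sin(75) = 1.25
z = 5 * cos(165) = -4.8296

(0.3349, 1.25, -4.8296)


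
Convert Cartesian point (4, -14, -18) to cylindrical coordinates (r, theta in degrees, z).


r = sqrt(4^2 + (-14)^2) = 14.5602
theta = atan2(-14, 4) = 285.9454 deg
z = -18

r = 14.5602, theta = 285.9454 deg, z = -18


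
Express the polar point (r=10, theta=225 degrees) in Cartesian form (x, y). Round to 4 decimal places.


x = 10 * cos(225) = -7.0711
y = 10 * sin(225) = -7.0711

(-7.0711, -7.0711)


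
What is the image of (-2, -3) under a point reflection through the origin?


Reflection through origin: (x, y) -> (-x, -y)
(-2, -3) -> (2, 3)

(2, 3)


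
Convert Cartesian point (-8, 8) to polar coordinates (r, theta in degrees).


r = sqrt((-8)^2 + 8^2) = 11.3137
theta = atan2(8, -8) = 135 degrees

r = 11.3137, theta = 135 degrees


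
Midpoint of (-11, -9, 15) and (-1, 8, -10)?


Midpoint = ((-11+-1)/2, (-9+8)/2, (15+-10)/2) = (-6, -0.5, 2.5)

(-6, -0.5, 2.5)


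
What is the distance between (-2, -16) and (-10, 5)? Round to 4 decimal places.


d = sqrt((-10--2)^2 + (5--16)^2) = 22.4722

22.4722


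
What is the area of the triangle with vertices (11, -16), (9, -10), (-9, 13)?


Area = |x1(y2-y3) + x2(y3-y1) + x3(y1-y2)| / 2
= |11*(-10-13) + 9*(13--16) + -9*(-16--10)| / 2
= 31

31


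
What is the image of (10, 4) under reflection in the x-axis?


Reflection across x-axis: (x, y) -> (x, -y)
(10, 4) -> (10, -4)

(10, -4)


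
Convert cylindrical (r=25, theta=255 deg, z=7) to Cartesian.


x = 25 * cos(255) = -6.4705
y = 25 * sin(255) = -24.1481
z = 7

(-6.4705, -24.1481, 7)


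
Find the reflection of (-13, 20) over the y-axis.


Reflection across y-axis: (x, y) -> (-x, y)
(-13, 20) -> (13, 20)

(13, 20)


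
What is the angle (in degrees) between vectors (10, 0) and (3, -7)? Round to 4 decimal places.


dot = 10*3 + 0*-7 = 30
|u| = 10, |v| = 7.6158
cos(angle) = 0.3939
angle = 66.8014 degrees

66.8014 degrees


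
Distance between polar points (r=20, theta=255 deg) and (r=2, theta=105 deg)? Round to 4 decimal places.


d = sqrt(r1^2 + r2^2 - 2*r1*r2*cos(t2-t1))
d = sqrt(20^2 + 2^2 - 2*20*2*cos(105-255)) = 21.755

21.755


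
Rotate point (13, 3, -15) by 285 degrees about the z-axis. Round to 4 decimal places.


x' = 13*cos(285) - 3*sin(285) = 6.2624
y' = 13*sin(285) + 3*cos(285) = -11.7806
z' = -15

(6.2624, -11.7806, -15)


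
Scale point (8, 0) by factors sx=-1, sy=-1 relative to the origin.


Scaling: (x*sx, y*sy) = (8*-1, 0*-1) = (-8, 0)

(-8, 0)


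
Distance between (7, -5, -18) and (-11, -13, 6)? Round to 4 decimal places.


d = sqrt((-11-7)^2 + (-13--5)^2 + (6--18)^2) = 31.0483

31.0483


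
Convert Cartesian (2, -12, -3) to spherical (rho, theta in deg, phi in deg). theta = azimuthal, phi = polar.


rho = sqrt(2^2 + (-12)^2 + (-3)^2) = 12.53
theta = atan2(-12, 2) = 279.4623 deg
phi = acos(-3/12.53) = 103.8527 deg

rho = 12.53, theta = 279.4623 deg, phi = 103.8527 deg


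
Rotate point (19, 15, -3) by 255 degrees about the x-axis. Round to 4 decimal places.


x' = 19
y' = 15*cos(255) - -3*sin(255) = -6.7801
z' = 15*sin(255) + -3*cos(255) = -13.7124

(19, -6.7801, -13.7124)


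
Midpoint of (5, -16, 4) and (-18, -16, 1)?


Midpoint = ((5+-18)/2, (-16+-16)/2, (4+1)/2) = (-6.5, -16, 2.5)

(-6.5, -16, 2.5)


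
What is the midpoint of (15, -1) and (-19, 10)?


Midpoint = ((15+-19)/2, (-1+10)/2) = (-2, 4.5)

(-2, 4.5)


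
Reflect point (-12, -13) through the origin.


Reflection through origin: (x, y) -> (-x, -y)
(-12, -13) -> (12, 13)

(12, 13)


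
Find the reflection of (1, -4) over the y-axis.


Reflection across y-axis: (x, y) -> (-x, y)
(1, -4) -> (-1, -4)

(-1, -4)


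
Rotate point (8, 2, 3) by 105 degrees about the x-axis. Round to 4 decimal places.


x' = 8
y' = 2*cos(105) - 3*sin(105) = -3.4154
z' = 2*sin(105) + 3*cos(105) = 1.1554

(8, -3.4154, 1.1554)


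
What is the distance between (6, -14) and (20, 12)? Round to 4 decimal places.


d = sqrt((20-6)^2 + (12--14)^2) = 29.5296

29.5296


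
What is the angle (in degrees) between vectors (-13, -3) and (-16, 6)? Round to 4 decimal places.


dot = -13*-16 + -3*6 = 190
|u| = 13.3417, |v| = 17.088
cos(angle) = 0.8334
angle = 33.5507 degrees

33.5507 degrees


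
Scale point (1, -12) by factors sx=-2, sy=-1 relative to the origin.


Scaling: (x*sx, y*sy) = (1*-2, -12*-1) = (-2, 12)

(-2, 12)


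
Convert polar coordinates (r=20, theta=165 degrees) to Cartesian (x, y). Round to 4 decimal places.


x = 20 * cos(165) = -19.3185
y = 20 * sin(165) = 5.1764

(-19.3185, 5.1764)


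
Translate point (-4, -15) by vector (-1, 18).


Translation: (x+dx, y+dy) = (-4+-1, -15+18) = (-5, 3)

(-5, 3)


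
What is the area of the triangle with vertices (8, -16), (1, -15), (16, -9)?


Area = |x1(y2-y3) + x2(y3-y1) + x3(y1-y2)| / 2
= |8*(-15--9) + 1*(-9--16) + 16*(-16--15)| / 2
= 28.5

28.5


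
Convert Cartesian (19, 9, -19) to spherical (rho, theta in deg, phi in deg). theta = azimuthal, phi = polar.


rho = sqrt(19^2 + 9^2 + (-19)^2) = 28.3373
theta = atan2(9, 19) = 25.3462 deg
phi = acos(-19/28.3373) = 132.1053 deg

rho = 28.3373, theta = 25.3462 deg, phi = 132.1053 deg


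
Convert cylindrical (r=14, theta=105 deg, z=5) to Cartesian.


x = 14 * cos(105) = -3.6235
y = 14 * sin(105) = 13.523
z = 5

(-3.6235, 13.523, 5)


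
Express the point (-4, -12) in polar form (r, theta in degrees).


r = sqrt((-4)^2 + (-12)^2) = 12.6491
theta = atan2(-12, -4) = 251.5651 degrees

r = 12.6491, theta = 251.5651 degrees


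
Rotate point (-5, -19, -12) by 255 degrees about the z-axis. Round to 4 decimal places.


x' = -5*cos(255) - -19*sin(255) = -17.0585
y' = -5*sin(255) + -19*cos(255) = 9.7472
z' = -12

(-17.0585, 9.7472, -12)


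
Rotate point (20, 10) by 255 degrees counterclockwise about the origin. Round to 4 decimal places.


x' = 20*cos(255) - 10*sin(255) = 4.4829
y' = 20*sin(255) + 10*cos(255) = -21.9067

(4.4829, -21.9067)


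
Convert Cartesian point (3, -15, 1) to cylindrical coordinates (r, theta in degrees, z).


r = sqrt(3^2 + (-15)^2) = 15.2971
theta = atan2(-15, 3) = 281.3099 deg
z = 1

r = 15.2971, theta = 281.3099 deg, z = 1


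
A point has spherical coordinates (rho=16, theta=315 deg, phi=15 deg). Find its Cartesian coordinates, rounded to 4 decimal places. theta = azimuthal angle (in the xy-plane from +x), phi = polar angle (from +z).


x = 16 * sin(15) * cos(315) = 2.9282
y = 16 * sin(15) * sin(315) = -2.9282
z = 16 * cos(15) = 15.4548

(2.9282, -2.9282, 15.4548)


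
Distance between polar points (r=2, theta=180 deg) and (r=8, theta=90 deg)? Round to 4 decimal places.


d = sqrt(r1^2 + r2^2 - 2*r1*r2*cos(t2-t1))
d = sqrt(2^2 + 8^2 - 2*2*8*cos(90-180)) = 8.2462

8.2462


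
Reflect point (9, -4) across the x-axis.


Reflection across x-axis: (x, y) -> (x, -y)
(9, -4) -> (9, 4)

(9, 4)


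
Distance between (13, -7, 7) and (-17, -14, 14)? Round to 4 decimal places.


d = sqrt((-17-13)^2 + (-14--7)^2 + (14-7)^2) = 31.5911

31.5911


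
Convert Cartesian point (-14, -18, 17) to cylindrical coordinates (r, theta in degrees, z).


r = sqrt((-14)^2 + (-18)^2) = 22.8035
theta = atan2(-18, -14) = 232.125 deg
z = 17

r = 22.8035, theta = 232.125 deg, z = 17


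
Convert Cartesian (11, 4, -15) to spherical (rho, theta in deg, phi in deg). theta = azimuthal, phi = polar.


rho = sqrt(11^2 + 4^2 + (-15)^2) = 19.0263
theta = atan2(4, 11) = 19.9831 deg
phi = acos(-15/19.0263) = 142.0346 deg

rho = 19.0263, theta = 19.9831 deg, phi = 142.0346 deg


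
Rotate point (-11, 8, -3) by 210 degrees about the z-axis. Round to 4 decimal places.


x' = -11*cos(210) - 8*sin(210) = 13.5263
y' = -11*sin(210) + 8*cos(210) = -1.4282
z' = -3

(13.5263, -1.4282, -3)


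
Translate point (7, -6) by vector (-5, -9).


Translation: (x+dx, y+dy) = (7+-5, -6+-9) = (2, -15)

(2, -15)


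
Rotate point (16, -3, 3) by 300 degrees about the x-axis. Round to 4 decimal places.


x' = 16
y' = -3*cos(300) - 3*sin(300) = 1.0981
z' = -3*sin(300) + 3*cos(300) = 4.0981

(16, 1.0981, 4.0981)


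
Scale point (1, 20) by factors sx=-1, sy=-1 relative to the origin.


Scaling: (x*sx, y*sy) = (1*-1, 20*-1) = (-1, -20)

(-1, -20)


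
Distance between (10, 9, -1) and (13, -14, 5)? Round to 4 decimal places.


d = sqrt((13-10)^2 + (-14-9)^2 + (5--1)^2) = 23.9583

23.9583


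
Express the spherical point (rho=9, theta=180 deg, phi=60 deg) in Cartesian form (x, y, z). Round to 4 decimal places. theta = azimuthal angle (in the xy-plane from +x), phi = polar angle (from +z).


x = 9 * sin(60) * cos(180) = -7.7942
y = 9 * sin(60) * sin(180) = 0
z = 9 * cos(60) = 4.5

(-7.7942, 0, 4.5)


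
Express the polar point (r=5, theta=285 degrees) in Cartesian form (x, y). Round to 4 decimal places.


x = 5 * cos(285) = 1.2941
y = 5 * sin(285) = -4.8296

(1.2941, -4.8296)


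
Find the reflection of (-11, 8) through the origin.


Reflection through origin: (x, y) -> (-x, -y)
(-11, 8) -> (11, -8)

(11, -8)


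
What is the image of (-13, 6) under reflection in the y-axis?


Reflection across y-axis: (x, y) -> (-x, y)
(-13, 6) -> (13, 6)

(13, 6)


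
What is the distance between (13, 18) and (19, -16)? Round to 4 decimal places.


d = sqrt((19-13)^2 + (-16-18)^2) = 34.5254

34.5254


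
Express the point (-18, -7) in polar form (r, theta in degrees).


r = sqrt((-18)^2 + (-7)^2) = 19.3132
theta = atan2(-7, -18) = 201.2505 degrees

r = 19.3132, theta = 201.2505 degrees


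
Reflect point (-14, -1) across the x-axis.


Reflection across x-axis: (x, y) -> (x, -y)
(-14, -1) -> (-14, 1)

(-14, 1)


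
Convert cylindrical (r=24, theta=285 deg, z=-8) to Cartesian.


x = 24 * cos(285) = 6.2117
y = 24 * sin(285) = -23.1822
z = -8

(6.2117, -23.1822, -8)


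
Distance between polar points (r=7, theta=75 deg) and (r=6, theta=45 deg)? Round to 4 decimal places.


d = sqrt(r1^2 + r2^2 - 2*r1*r2*cos(t2-t1))
d = sqrt(7^2 + 6^2 - 2*7*6*cos(45-75)) = 3.5006

3.5006


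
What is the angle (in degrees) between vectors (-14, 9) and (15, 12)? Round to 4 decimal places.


dot = -14*15 + 9*12 = -102
|u| = 16.6433, |v| = 19.2094
cos(angle) = -0.319
angle = 108.605 degrees

108.605 degrees


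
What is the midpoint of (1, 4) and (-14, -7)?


Midpoint = ((1+-14)/2, (4+-7)/2) = (-6.5, -1.5)

(-6.5, -1.5)


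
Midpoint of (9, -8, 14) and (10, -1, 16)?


Midpoint = ((9+10)/2, (-8+-1)/2, (14+16)/2) = (9.5, -4.5, 15)

(9.5, -4.5, 15)


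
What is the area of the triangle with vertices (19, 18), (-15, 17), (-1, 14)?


Area = |x1(y2-y3) + x2(y3-y1) + x3(y1-y2)| / 2
= |19*(17-14) + -15*(14-18) + -1*(18-17)| / 2
= 58

58
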